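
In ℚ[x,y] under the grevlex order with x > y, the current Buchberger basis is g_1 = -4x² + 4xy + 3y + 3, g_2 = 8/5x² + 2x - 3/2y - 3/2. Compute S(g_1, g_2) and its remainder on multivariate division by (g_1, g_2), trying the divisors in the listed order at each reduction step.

lcm(LM(g_1), LM(g_2)) = x².
S = (lcm/LT(g_1))·g_1 − (lcm/LT(g_2))·g_2 = -xy - 5/4x + 3/16y + 3/16.
Reduce S modulo (g_1, g_2) in that order:
  leading term xy: no divisor's leading term divides it; move -xy to the remainder.
  leading term x: no divisor's leading term divides it; move -5/4x to the remainder.
  leading term y: no divisor's leading term divides it; move 3/16y to the remainder.
  leading term 1: no divisor's leading term divides it; move 3/16 to the remainder.
The remainder -xy - 5/4x + 3/16y + 3/16 is nonzero, so it would be added as the next basis element.

S(g_1, g_2) = -xy - 5/4x + 3/16y + 3/16; remainder on division = -xy - 5/4x + 3/16y + 3/16.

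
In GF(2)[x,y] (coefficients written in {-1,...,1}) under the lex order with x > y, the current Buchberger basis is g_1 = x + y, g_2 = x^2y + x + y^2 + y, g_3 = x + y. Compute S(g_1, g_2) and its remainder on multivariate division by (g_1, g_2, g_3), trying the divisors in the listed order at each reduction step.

lcm(LM(g_1), LM(g_2)) = x^2y.
S = (lcm/LT(g_1))·g_1 − (lcm/LT(g_2))·g_2 = xy^2 + x + y^2 + y.
Reduce S modulo (g_1, g_2, g_3) in that order:
  leading term xy^2: subtract (y^2)·g_1 from xy^2 + x + y^2 + y → x + y^3 + y^2 + y
  leading term x: subtract (1)·g_1 from x + y^3 + y^2 + y → y^3 + y^2
  leading term y^3: no divisor's leading term divides it; move y^3 to the remainder.
  leading term y^2: no divisor's leading term divides it; move y^2 to the remainder.
The remainder y^3 + y^2 is nonzero, so it would be added as the next basis element.

S(g_1, g_2) = xy^2 + x + y^2 + y; remainder on division = y^3 + y^2.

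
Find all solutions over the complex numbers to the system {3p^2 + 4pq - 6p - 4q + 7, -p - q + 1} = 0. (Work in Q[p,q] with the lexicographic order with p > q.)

Compute a lex Gröbner basis by Buchberger's algorithm.
f_1 = 3p^2 + 4pq - 6p - 4q + 7, LT = p^2.
f_2 = -p - q + 1, LT = p.

S(f_1,f_2): lcm = p^2. S = 1/3pq - p - 4/3q + 7/3.
  leading term pq: subtract (-1/3q)·f_2 from 1/3pq - p - 4/3q + 7/3 → -p - 1/3q^2 - q + 7/3
  leading term p: subtract (1)·f_2 from -p - 1/3q^2 - q + 7/3 → -1/3q^2 + 4/3
  leading term q^2: no divisor's leading term divides it; move -1/3q^2 to the remainder.
  leading term 1: no divisor's leading term divides it; move 4/3 to the remainder.
  remainder -1/3q^2 + 4/3 ≠ 0; add h_3 = -1/3q^2 + 4/3 to the basis.

The other S-polynomials (S(f_1,h_3), S(f_2,h_3)) all reduce to 0 modulo the current basis, so we have a Gröbner basis.
Inter-reduce: drop elements whose leading term is divisible by another's, tail-reduce, and make monic.
Reduced Gröbner basis: {p + q - 1, q^2 - 4}.

A lex Gröbner basis eliminates variables successively. Here q^2 - 4 depends only on q, with roots {-2, 2}; lifting each root through the earlier basis elements recovers the full solutions.
  q = -2: the earlier basis element becomes p - 3 = 0, giving p = 3 — point (3, -2).
  q = 2: the earlier basis element becomes p + 1 = 0, giving p = -1 — point (-1, 2).
Substituting each solution back into the original system confirms all equations vanish.

{(3, -2), (-1, 2)}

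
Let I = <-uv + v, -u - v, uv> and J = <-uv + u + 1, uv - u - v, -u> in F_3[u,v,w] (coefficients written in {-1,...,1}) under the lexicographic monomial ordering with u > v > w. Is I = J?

No, the ideals differ.

Equality of ideals is decidable: compute both reduced Gröbner bases (unique for the ordering) and check whether they agree.
Buchberger on the first generating set:
f_1 = -uv + v, LT = uv.
f_2 = -u - v, LT = u.
f_3 = uv, LT = uv.

S(f_1,f_2): lcm = uv. S = -v^{2} - v.
  reduce S modulo (f_1, f_2, f_3):
  remainder -v^{2} - v ≠ 0; add g_4 = -v^{2} - v to the basis.

S(f_1,f_3): lcm = uv. S = -v.
  reduce S modulo (f_1, f_2, f_3, g_4):
  remainder -v ≠ 0; add g_5 = -v to the basis.

The other S-polynomials (S(f_2,f_3), S(f_1,g_4), S(f_2,g_4), S(f_3,g_4), S(f_1,g_5), S(f_2,g_5), S(f_3,g_5), S(g_4,g_5)) all reduce to 0 modulo the current basis, so we have a Gröbner basis.
Inter-reduce: drop elements whose leading term is divisible by another's, tail-reduce, and make monic.
Reduced Gröbner basis: {u, v}.

Buchberger on the second generating set:
h_1 = -uv + u + 1, LT = uv.
h_2 = uv - u - v, LT = uv.
h_3 = -u, LT = u.

S(h_1,h_2): lcm = uv. S = v - 1.
  reduce S modulo (h_1, h_2, h_3):
  remainder v - 1 ≠ 0; add k_4 = v - 1 to the basis.

S(h_1,h_3): lcm = uv. S = -u - 1.
  reduce S modulo (h_1, h_2, h_3, k_4):
  remainder -1 ≠ 0; add k_5 = -1 to the basis.

The other S-polynomials (S(h_2,h_3), S(h_1,k_4), S(h_2,k_4), S(h_3,k_4), S(h_1,k_5), S(h_2,k_5), S(h_3,k_5), S(k_4,k_5)) all reduce to 0 modulo the current basis, so we have a Gröbner basis.
Inter-reduce: drop elements whose leading term is divisible by another's, tail-reduce, and make monic.
Reduced Gröbner basis: {1}.

The bases are distinct; the ideals are different.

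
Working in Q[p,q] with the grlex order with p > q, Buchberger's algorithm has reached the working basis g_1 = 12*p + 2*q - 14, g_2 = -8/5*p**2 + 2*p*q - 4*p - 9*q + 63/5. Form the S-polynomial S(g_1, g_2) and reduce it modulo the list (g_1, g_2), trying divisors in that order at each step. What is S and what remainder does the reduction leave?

S(g_1, g_2) = 17/12*p*q - 11/3*p - 45/8*q + 63/8; remainder on division = -17/72*q**2 - 121/36*q + 259/72.

lcm(LM(g_1), LM(g_2)) = p**2.
S = (lcm/LT(g_1))·g_1 − (lcm/LT(g_2))·g_2 = 17/12*p*q - 11/3*p - 45/8*q + 63/8.
Reduce S modulo (g_1, g_2) in that order:
  leading term p*q: subtract (17/144*q)·g_1 from 17/12*p*q - 11/3*p - 45/8*q + 63/8 → -17/72*q**2 - 11/3*p - 143/36*q + 63/8
  leading term q**2: no divisor's leading term divides it; move -17/72*q**2 to the remainder.
  leading term p: subtract (-11/36)·g_1 from -11/3*p - 143/36*q + 63/8 → -121/36*q + 259/72
  leading term q: no divisor's leading term divides it; move -121/36*q to the remainder.
  leading term 1: no divisor's leading term divides it; move 259/72 to the remainder.
The remainder -17/72*q**2 - 121/36*q + 259/72 is nonzero, so it would be added as the next basis element.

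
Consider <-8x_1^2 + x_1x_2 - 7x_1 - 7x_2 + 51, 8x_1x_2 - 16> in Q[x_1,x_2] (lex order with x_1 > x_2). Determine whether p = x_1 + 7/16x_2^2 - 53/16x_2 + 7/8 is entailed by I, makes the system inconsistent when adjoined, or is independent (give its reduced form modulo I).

First compute the reduced Gröbner basis of I by Buchberger's algorithm.
f_1 = -8x_1^2 + x_1x_2 - 7x_1 - 7x_2 + 51, LT = x_1^2.
f_2 = 8x_1x_2 - 16, LT = x_1x_2.

S(f_1,f_2): lcm = x_1^2x_2. S = -1/8x_1x_2^2 + 7/8x_1x_2 + 2x_1 + 7/8x_2^2 - 51/8x_2.
  leading term x_1x_2^2: subtract (-1/64x_2)·f_2 from -1/8x_1x_2^2 + 7/8x_1x_2 + 2x_1 + 7/8x_2^2 - 51/8x_2 → 7/8x_1x_2 + 2x_1 + 7/8x_2^2 - 53/8x_2
  leading term x_1x_2: subtract (7/64)·f_2 from 7/8x_1x_2 + 2x_1 + 7/8x_2^2 - 53/8x_2 → 2x_1 + 7/8x_2^2 - 53/8x_2 + 7/4
  leading term x_1: no divisor's leading term divides it; move 2x_1 to the remainder.
  leading term x_2^2: no divisor's leading term divides it; move 7/8x_2^2 to the remainder.
  leading term x_2: no divisor's leading term divides it; move -53/8x_2 to the remainder.
  leading term 1: no divisor's leading term divides it; move 7/4 to the remainder.
  remainder 2x_1 + 7/8x_2^2 - 53/8x_2 + 7/4 ≠ 0; add h_3 = 2x_1 + 7/8x_2^2 - 53/8x_2 + 7/4 to the basis.

S(f_2,h_3): lcm = x_1x_2. S = -7/16x_2^3 + 53/16x_2^2 - 7/8x_2 - 2.
  leading term x_2^3: no divisor's leading term divides it; move -7/16x_2^3 to the remainder.
  leading term x_2^2: no divisor's leading term divides it; move 53/16x_2^2 to the remainder.
  leading term x_2: no divisor's leading term divides it; move -7/8x_2 to the remainder.
  leading term 1: no divisor's leading term divides it; move -2 to the remainder.
  remainder -7/16x_2^3 + 53/16x_2^2 - 7/8x_2 - 2 ≠ 0; add h_4 = -7/16x_2^3 + 53/16x_2^2 - 7/8x_2 - 2 to the basis.

The other S-polynomials (S(f_1,h_3), S(f_1,h_4), S(f_2,h_4), S(h_3,h_4)) all reduce to 0 modulo the current basis, so we have a Gröbner basis.
Inter-reduce: drop elements whose leading term is divisible by another's, tail-reduce, and make monic.
Reduced Gröbner basis: {x_1 + 7/16x_2^2 - 53/16x_2 + 7/8, x_2^3 - 53/7x_2^2 + 2x_2 + 32/7}.
Label its elements g_1 = x_1 + 7/16x_2^2 - 53/16x_2 + 7/8, g_2 = x_2^3 - 53/7x_2^2 + 2x_2 + 32/7.

Reduce p = x_1 + 7/16x_2^2 - 53/16x_2 + 7/8 modulo G:
  leading term x_1: subtract (1)·g_1 from x_1 + 7/16x_2^2 - 53/16x_2 + 7/8 → 0
  normal form = 0.
Since the normal form is 0, p ∈ I.

x_1 + 7/16x_2^2 - 53/16x_2 + 7/8 lies in I (it reduces to 0).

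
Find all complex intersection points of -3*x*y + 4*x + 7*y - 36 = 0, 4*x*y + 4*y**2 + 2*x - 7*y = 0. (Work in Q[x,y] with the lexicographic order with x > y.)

Compute a lex Gröbner basis by Buchberger's algorithm.
f_1 = -3*x*y + 4*x + 7*y - 36, LT = x*y.
f_2 = 4*x*y + 2*x + 4*y**2 - 7*y, LT = x*y.

S(f_1,f_2): lcm = x*y. S = -11/6*x - y**2 - 7/12*y + 12.
  leading term x: no divisor's leading term divides it; move -11/6*x to the remainder.
  leading term y**2: no divisor's leading term divides it; move -y**2 to the remainder.
  leading term y: no divisor's leading term divides it; move -7/12*y to the remainder.
  leading term 1: no divisor's leading term divides it; move 12 to the remainder.
  remainder -11/6*x - y**2 - 7/12*y + 12 ≠ 0; add h_3 = -11/6*x - y**2 - 7/12*y + 12 to the basis.

S(f_1,h_3): lcm = x*y. S = -4/3*x - 6/11*y**3 - 7/22*y**2 + 139/33*y + 12.
  leading term x: subtract (8/11)·h_3 from -4/3*x - 6/11*y**3 - 7/22*y**2 + 139/33*y + 12 → -6/11*y**3 + 9/22*y**2 + 51/11*y + 36/11
  leading term y**3: no divisor's leading term divides it; move -6/11*y**3 to the remainder.
  leading term y**2: no divisor's leading term divides it; move 9/22*y**2 to the remainder.
  leading term y: no divisor's leading term divides it; move 51/11*y to the remainder.
  leading term 1: no divisor's leading term divides it; move 36/11 to the remainder.
  remainder -6/11*y**3 + 9/22*y**2 + 51/11*y + 36/11 ≠ 0; add h_4 = -6/11*y**3 + 9/22*y**2 + 51/11*y + 36/11 to the basis.

The other S-polynomials (S(f_2,h_3), S(f_1,h_4), S(f_2,h_4), S(h_3,h_4)) all reduce to 0 modulo the current basis, so we have a Gröbner basis.
Inter-reduce: drop elements whose leading term is divisible by another's, tail-reduce, and make monic.
Reduced Gröbner basis: {x + 6/11*y**2 + 7/22*y - 72/11, y**3 - 3/4*y**2 - 17/2*y - 6}.

Elimination: the polynomial y**3 - 3/4*y**2 - 17/2*y - 6 lies in the elimination ideal for y, so y ∈ {-2, 11/8 - sqrt(313)/8, 11/8 + sqrt(313)/8}. For each such y, the remaining basis elements (now univariate) give the rest of the solution.
  y = -2: the earlier basis element becomes x - 5 = 0, giving x = 5 — point (5, -2).
  y = 11/8 - sqrt(313)/8: the earlier basis element becomes x - 5*sqrt(313)/22 - 53/22 = 0, giving x = 53/22 + 5*sqrt(313)/22 — point (53/22 + 5*sqrt(313)/22, 11/8 - sqrt(313)/8).
  y = 11/8 + sqrt(313)/8: the earlier basis element becomes x - 53/22 + 5*sqrt(313)/22 = 0, giving x = 53/22 - 5*sqrt(313)/22 — point (53/22 - 5*sqrt(313)/22, 11/8 + sqrt(313)/8).
Each listed point satisfies every original equation (direct substitution).

{(5, -2), (53/22 + 5*sqrt(313)/22, 11/8 - sqrt(313)/8), (53/22 - 5*sqrt(313)/22, 11/8 + sqrt(313)/8)}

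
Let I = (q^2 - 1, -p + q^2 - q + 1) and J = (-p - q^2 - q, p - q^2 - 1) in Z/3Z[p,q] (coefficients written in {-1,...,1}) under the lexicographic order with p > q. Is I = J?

No, the ideals differ.

Two ideals are equal iff their reduced Gröbner bases coincide (the reduced basis is unique for a fixed ordering).
Buchberger on the first generating set:
f_1 = q^2 - 1, LT = q^2.
f_2 = -p + q^2 - q + 1, LT = p.

The S-polynomials (S(f_1,f_2)) all reduce to 0 modulo the current basis, so we have a Gröbner basis.
Inter-reduce: drop elements whose leading term is divisible by another's, tail-reduce, and make monic.
Reduced Gröbner basis: {p + q + 1, q^2 - 1}.

Buchberger on the second generating set:
h_1 = -p - q^2 - q, LT = p.
h_2 = p - q^2 - 1, LT = p.

S(h_1,h_2): lcm = p. S = -q^2 + q + 1.
  leading term q^2: no divisor's leading term divides it; move -q^2 to the remainder.
  leading term q: no divisor's leading term divides it; move q to the remainder.
  leading term 1: no divisor's leading term divides it; move 1 to the remainder.
  remainder -q^2 + q + 1 ≠ 0; add k_3 = -q^2 + q + 1 to the basis.

The other S-polynomials (S(h_1,k_3), S(h_2,k_3)) all reduce to 0 modulo the current basis, so we have a Gröbner basis.
Inter-reduce: drop elements whose leading term is divisible by another's, tail-reduce, and make monic.
Reduced Gröbner basis: {p - q + 1, q^2 - q - 1}.

These differ, so the ideals are not equal.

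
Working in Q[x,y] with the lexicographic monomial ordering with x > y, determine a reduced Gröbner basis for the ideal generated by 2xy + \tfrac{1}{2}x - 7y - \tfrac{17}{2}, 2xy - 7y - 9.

G = {x + 1, y + 1}

f_1 = 2xy + \tfrac{1}{2}x - 7y - \tfrac{17}{2}, LT = xy.
f_2 = 2xy - 7y - 9, LT = xy.

S(f_1,f_2): lcm = xy. S = \tfrac{1}{4}x + \tfrac{1}{4}.
  reduce S modulo (f_1, f_2):
  remainder \tfrac{1}{4}x + \tfrac{1}{4} ≠ 0; add g_3 = \tfrac{1}{4}x + \tfrac{1}{4} to the basis.

S(f_1,g_3): lcm = xy. S = \tfrac{1}{4}x - \tfrac{9}{2}y - \tfrac{17}{4}.
  reduce S modulo (f_1, f_2, g_3):
  remainder -\tfrac{9}{2}y - \tfrac{9}{2} ≠ 0; add g_4 = -\tfrac{9}{2}y - \tfrac{9}{2} to the basis.

The other S-polynomials (S(f_2,g_3), S(f_1,g_4), S(f_2,g_4), S(g_3,g_4)) all reduce to 0 modulo the current basis, so we have a Gröbner basis.
Inter-reduce: drop elements whose leading term is divisible by another's, tail-reduce, and make monic.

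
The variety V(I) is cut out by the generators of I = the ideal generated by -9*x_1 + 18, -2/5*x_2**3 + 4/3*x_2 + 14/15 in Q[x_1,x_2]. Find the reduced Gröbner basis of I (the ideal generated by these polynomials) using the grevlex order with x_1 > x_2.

f_1 = -9*x_1 + 18, LT = x_1.
f_2 = -2/5*x_2**3 + 4/3*x_2 + 14/15, LT = x_2**3.

The S-polynomials (S(f_1,f_2)) all reduce to 0 modulo the current basis, so we have a Gröbner basis.

G = {x_2**3 - 10/3*x_2 - 7/3, x_1 - 2}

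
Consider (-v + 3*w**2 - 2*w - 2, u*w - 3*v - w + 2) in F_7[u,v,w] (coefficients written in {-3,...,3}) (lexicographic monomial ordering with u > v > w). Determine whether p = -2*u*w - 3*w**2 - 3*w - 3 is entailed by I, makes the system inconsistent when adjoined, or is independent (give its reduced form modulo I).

Adjoining -2*u*w - 3*w**2 - 3*w - 3 makes the ideal the whole ring: the system is inconsistent.

First compute the reduced Gröbner basis of I by Buchberger's algorithm.
f_1 = -v + 3*w**2 - 2*w - 2, LT = v.
f_2 = u*w - 3*v - w + 2, LT = u*w.

The S-polynomials (S(f_1,f_2)) all reduce to 0 modulo the current basis, so we have a Gröbner basis.
Inter-reduce: drop elements whose leading term is divisible by another's, tail-reduce, and make monic.
Reduced Gröbner basis: {u*w - 2*w**2 - 2*w + 1, v - 3*w**2 + 2*w + 2}.
Label its elements g_1 = u*w - 2*w**2 - 2*w + 1, g_2 = v - 3*w**2 + 2*w + 2.

Reduce p = -2*u*w - 3*w**2 - 3*w - 3 modulo G:
  leading term u*w: subtract (-2)·g_1 from -2*u*w - 3*w**2 - 3*w - 3 → -1
  leading term 1: no divisor's leading term divides it; move -1 to the remainder.
  normal form = -1.
The normal form is nonzero, so p ∉ I. Since p minus its normal form lies in I, I + (p) = I + (r) where r = -1; decide whether this ideal is the whole ring.
Here r = -1 is a nonzero constant, hence a unit: 1 ∈ I + (p), the Gröbner basis of I + (p) is {1}, and the enlarged system has no common solution — adjoining p is inconsistent.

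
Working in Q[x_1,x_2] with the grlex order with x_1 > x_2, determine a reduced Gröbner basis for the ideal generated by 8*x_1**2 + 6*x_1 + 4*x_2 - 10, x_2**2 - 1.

G = {x_1**2 + 3/4*x_1 + 1/2*x_2 - 5/4, x_2**2 - 1}

Buchberger's algorithm terminates because the ascending chain of leading-term ideals stabilizes.

f_1 = 8*x_1**2 + 6*x_1 + 4*x_2 - 10, LT = x_1**2.
f_2 = x_2**2 - 1, LT = x_2**2.

The S-polynomials (S(f_1,f_2)) all reduce to 0 modulo the current basis, so we have a Gröbner basis.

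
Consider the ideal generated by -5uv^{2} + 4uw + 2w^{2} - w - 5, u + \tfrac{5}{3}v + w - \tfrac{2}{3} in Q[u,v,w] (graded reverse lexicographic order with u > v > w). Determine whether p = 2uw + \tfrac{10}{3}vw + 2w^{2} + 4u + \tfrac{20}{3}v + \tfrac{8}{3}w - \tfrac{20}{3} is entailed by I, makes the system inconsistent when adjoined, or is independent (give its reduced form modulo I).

First compute the reduced Gröbner basis of I by Buchberger's algorithm.
f_1 = -5uv^{2} + 4uw + 2w^{2} - w - 5, LT = uv^{2}.
f_2 = u + \tfrac{5}{3}v + w - \tfrac{2}{3}, LT = u.

S(f_1,f_2): lcm = uv^{2}. S = -\tfrac{5}{3}v^{3} - v^{2}w + \tfrac{2}{3}v^{2} - \tfrac{4}{5}uw - \tfrac{2}{5}w^{2} + \tfrac{1}{5}w + 1.
  reduce S modulo (f_1, f_2):
  remainder -\tfrac{5}{3}v^{3} - v^{2}w + \tfrac{2}{3}v^{2} + \tfrac{4}{3}vw + \tfrac{2}{5}w^{2} - \tfrac{1}{3}w + 1 ≠ 0; add h_3 = -\tfrac{5}{3}v^{3} - v^{2}w + \tfrac{2}{3}v^{2} + \tfrac{4}{3}vw + \tfrac{2}{5}w^{2} - \tfrac{1}{3}w + 1 to the basis.

The other S-polynomials (S(f_1,h_3), S(f_2,h_3)) all reduce to 0 modulo the current basis, so we have a Gröbner basis.
Inter-reduce: drop elements whose leading term is divisible by another's, tail-reduce, and make monic.
Reduced Gröbner basis: {v^{3} + \tfrac{3}{5}v^{2}w - \tfrac{2}{5}v^{2} - \tfrac{4}{5}vw - \tfrac{6}{25}w^{2} + \tfrac{1}{5}w - \tfrac{3}{5}, u + \tfrac{5}{3}v + w - \tfrac{2}{3}}.
Label its elements g_1 = v^{3} + \tfrac{3}{5}v^{2}w - \tfrac{2}{5}v^{2} - \tfrac{4}{5}vw - \tfrac{6}{25}w^{2} + \tfrac{1}{5}w - \tfrac{3}{5}, g_2 = u + \tfrac{5}{3}v + w - \tfrac{2}{3}.

Reduce p = 2uw + \tfrac{10}{3}vw + 2w^{2} + 4u + \tfrac{20}{3}v + \tfrac{8}{3}w - \tfrac{20}{3} modulo G:
  leading term uw: subtract (2w)·g_2 from 2uw + \tfrac{10}{3}vw + 2w^{2} + 4u + \tfrac{20}{3}v + \tfrac{8}{3}w - \tfrac{20}{3} → 4u + \tfrac{20}{3}v + 4w - \tfrac{20}{3}
  leading term u: subtract (4)·g_2 from 4u + \tfrac{20}{3}v + 4w - \tfrac{20}{3} → -4
  leading term 1: no divisor's leading term divides it; move -4 to the remainder.
  normal form = -4.
The normal form is nonzero, so p ∉ I. Since p minus its normal form lies in I, I + (p) = I + (r) where r = -4; decide whether this ideal is the whole ring.
Here r = -4 is a nonzero constant, hence a unit: 1 ∈ I + (p), the Gröbner basis of I + (p) is {1}, and the enlarged system has no common solution — adjoining p is inconsistent.

Adjoining 2uw + \tfrac{10}{3}vw + 2w^{2} + 4u + \tfrac{20}{3}v + \tfrac{8}{3}w - \tfrac{20}{3} makes the ideal the whole ring: the system is inconsistent.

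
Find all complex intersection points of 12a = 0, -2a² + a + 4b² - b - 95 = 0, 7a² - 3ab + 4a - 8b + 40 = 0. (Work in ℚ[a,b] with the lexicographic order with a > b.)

{(0, 5)}

Compute a lex Gröbner basis by Buchberger's algorithm.
f_1 = 12a, LT = a.
f_2 = -2a² + a + 4b² - b - 95, LT = a².
f_3 = 7a² - 3ab + 4a - 8b + 40, LT = a².

S(f_1,f_2): lcm = a². S = ½a + 2b² - ½b - 95/2.
  leading term a: subtract (1/24)·f_1 from ½a + 2b² - ½b - 95/2 → 2b² - ½b - 95/2
  leading term b²: no divisor's leading term divides it; move 2b² to the remainder.
  leading term b: no divisor's leading term divides it; move -½b to the remainder.
  leading term 1: no divisor's leading term divides it; move -95/2 to the remainder.
  remainder 2b² - ½b - 95/2 ≠ 0; add h_4 = 2b² - ½b - 95/2 to the basis.

S(f_1,f_3): lcm = a². S = 3/7ab - 4/7a + 8/7b - 40/7.
  leading term ab: subtract (1/28b)·f_1 from 3/7ab - 4/7a + 8/7b - 40/7 → -4/7a + 8/7b - 40/7
  leading term a: subtract (-1/21)·f_1 from -4/7a + 8/7b - 40/7 → 8/7b - 40/7
  leading term b: no divisor's leading term divides it; move 8/7b to the remainder.
  leading term 1: no divisor's leading term divides it; move -40/7 to the remainder.
  remainder 8/7b - 40/7 ≠ 0; add h_5 = 8/7b - 40/7 to the basis.

S(f_2,f_3): lcm = a². S = 3/7ab - 15/14a - 2b² + 23/14b + 585/14.
  leading term ab: subtract (1/28b)·f_1 from 3/7ab - 15/14a - 2b² + 23/14b + 585/14 → -15/14a - 2b² + 23/14b + 585/14
  leading term a: subtract (-5/56)·f_1 from -15/14a - 2b² + 23/14b + 585/14 → -2b² + 23/14b + 585/14
  leading term b²: subtract (-1)·h_4 from -2b² + 23/14b + 585/14 → 8/7b - 40/7
  leading term b: subtract (1)·h_5 from 8/7b - 40/7 → 0
  remainder 0.

S(f_1,h_4): leading monomials are coprime, so the S-polynomial reduces to 0 (Buchberger's first criterion).
S(f_2,h_4): leading monomials are coprime, so the S-polynomial reduces to 0 (Buchberger's first criterion).
S(f_3,h_4): leading monomials are coprime, so the S-polynomial reduces to 0 (Buchberger's first criterion).
S(f_1,h_5): leading monomials are coprime, so the S-polynomial reduces to 0 (Buchberger's first criterion).
S(f_2,h_5): leading monomials are coprime, so the S-polynomial reduces to 0 (Buchberger's first criterion).
S(f_3,h_5): leading monomials are coprime, so the S-polynomial reduces to 0 (Buchberger's first criterion).
S(h_4,h_5): lcm = b². S = 19/4b - 95/4.
  leading term b: subtract (133/32)·h_5 from 19/4b - 95/4 → 0
  remainder 0.

Every S-polynomial of the final basis reduces to 0, so we have a Gröbner basis.
Inter-reduce: drop elements whose leading term is divisible by another's, tail-reduce, and make monic.
Reduced Gröbner basis: {a, b - 5}.

Since the basis is lex-ordered, b - 5 is univariate in b. Its roots are {5}. Back-substituting each root into the other basis elements fixes the other coordinates.
  b = 5: the earlier basis element becomes a = 0, giving a = 0 — point (0, 5).
Check: every point annihilates each of the original generators.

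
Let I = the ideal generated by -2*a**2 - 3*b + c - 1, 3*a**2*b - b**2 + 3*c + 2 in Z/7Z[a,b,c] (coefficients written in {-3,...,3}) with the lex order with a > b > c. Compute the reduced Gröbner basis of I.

f_1 = -2*a**2 - 3*b + c - 1, LT = a**2.
f_2 = 3*a**2*b - b**2 + 3*c + 2, LT = a**2*b.

S(f_1,f_2): lcm = a**2*b. S = 3*b**2 + 3*b*c - 3*b - c - 3.
  leading term b**2: no divisor's leading term divides it; move 3*b**2 to the remainder.
  leading term b*c: no divisor's leading term divides it; move 3*b*c to the remainder.
  leading term b: no divisor's leading term divides it; move -3*b to the remainder.
  leading term c: no divisor's leading term divides it; move -c to the remainder.
  leading term 1: no divisor's leading term divides it; move -3 to the remainder.
  remainder 3*b**2 + 3*b*c - 3*b - c - 3 ≠ 0; add g_3 = 3*b**2 + 3*b*c - 3*b - c - 3 to the basis.

The other S-polynomials (S(f_1,g_3), S(f_2,g_3)) all reduce to 0 modulo the current basis, so we have a Gröbner basis.
Inter-reduce: drop elements whose leading term is divisible by another's, tail-reduce, and make monic.

G = {a**2 - 2*b + 3*c - 3, b**2 + b*c - b + 2*c - 1}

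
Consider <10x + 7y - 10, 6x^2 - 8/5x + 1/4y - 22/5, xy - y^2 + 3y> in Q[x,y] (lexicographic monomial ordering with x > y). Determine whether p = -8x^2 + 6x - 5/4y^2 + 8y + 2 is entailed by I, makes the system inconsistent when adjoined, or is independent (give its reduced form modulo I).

First compute the reduced Gröbner basis of I by Buchberger's algorithm.
f_1 = 10x + 7y - 10, LT = x.
f_2 = 6x^2 - 8/5x + 1/4y - 22/5, LT = x^2.
f_3 = xy - y^2 + 3y, LT = xy.

S(f_1,f_2): lcm = x^2. S = 7/10xy - 11/15x - 1/24y + 11/15.
  reduce S modulo (f_1, f_2, f_3):
  remainder -49/100y^2 + 703/600y ≠ 0; add h_4 = -49/100y^2 + 703/600y to the basis.

S(f_1,f_3): lcm = xy. S = 17/10y^2 - 4y.
  reduce S modulo (f_1, f_2, f_3, h_4):
  remainder 191/2940y ≠ 0; add h_5 = 191/2940y to the basis.

The other S-polynomials (S(f_2,f_3), S(f_1,h_4), S(f_2,h_4), S(f_3,h_4), S(f_1,h_5), S(f_2,h_5), S(f_3,h_5), S(h_4,h_5)) all reduce to 0 modulo the current basis, so we have a Gröbner basis.
Inter-reduce: drop elements whose leading term is divisible by another's, tail-reduce, and make monic.
Reduced Gröbner basis: {x - 1, y}.
Label its elements g_1 = x - 1, g_2 = y.

Reduce p = -8x^2 + 6x - 5/4y^2 + 8y + 2 modulo G:
  leading term x^2: subtract (-8x)·g_1 from -8x^2 + 6x - 5/4y^2 + 8y + 2 → -2x - 5/4y^2 + 8y + 2
  leading term x: subtract (-2)·g_1 from -2x - 5/4y^2 + 8y + 2 → -5/4y^2 + 8y
  leading term y^2: subtract (-5/4y)·g_2 from -5/4y^2 + 8y → 8y
  leading term y: subtract (8)·g_2 from 8y → 0
  normal form = 0.
Since the normal form is 0, p ∈ I.

-8x^2 + 6x - 5/4y^2 + 8y + 2 lies in I (it reduces to 0).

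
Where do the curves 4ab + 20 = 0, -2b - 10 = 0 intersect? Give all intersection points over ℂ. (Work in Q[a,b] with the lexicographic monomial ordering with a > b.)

Compute a lex Gröbner basis by Buchberger's algorithm.
f_1 = 4ab + 20, LT = ab.
f_2 = -2b - 10, LT = b.

S(f_1,f_2): lcm = ab. S = -5a + 5.
  reduce S modulo (f_1, f_2):
  remainder -5a + 5 ≠ 0; add h_3 = -5a + 5 to the basis.

The other S-polynomials (S(f_1,h_3), S(f_2,h_3)) all reduce to 0 modulo the current basis, so we have a Gröbner basis.
Inter-reduce: drop elements whose leading term is divisible by another's, tail-reduce, and make monic.
Reduced Gröbner basis: {a - 1, b + 5}.

A lex Gröbner basis eliminates variables successively. Here b + 5 depends only on b, with roots {-5}; lifting each root through the earlier basis elements recovers the full solutions.
  b = -5: the earlier basis element becomes a - 1 = 0, giving a = 1 — point (1, -5).

{(1, -5)}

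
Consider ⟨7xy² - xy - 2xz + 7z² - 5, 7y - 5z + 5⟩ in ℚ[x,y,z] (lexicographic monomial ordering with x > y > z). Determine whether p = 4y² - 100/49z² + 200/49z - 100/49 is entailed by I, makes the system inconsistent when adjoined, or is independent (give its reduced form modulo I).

4y² - 100/49z² + 200/49z - 100/49 lies in I (it reduces to 0).

First compute the reduced Gröbner basis of I by Buchberger's algorithm.
f_1 = 7xy² - xy - 2xz + 7z² - 5, LT = xy².
f_2 = 7y - 5z + 5, LT = y.

S(f_1,f_2): lcm = xy². S = 5/7xyz - 6/7xy - 2/7xz + z² - 5/7.
  leading term xyz: subtract (5/49xz)·f_2 from 5/7xyz - 6/7xy - 2/7xz + z² - 5/7 → -6/7xy + 25/49xz² - 39/49xz + z² - 5/7
  leading term xy: subtract (-6/49x)·f_2 from -6/7xy + 25/49xz² - 39/49xz + z² - 5/7 → 25/49xz² - 69/49xz + 30/49x + z² - 5/7
  leading term xz²: no divisor's leading term divides it; move 25/49xz² to the remainder.
  leading term xz: no divisor's leading term divides it; move -69/49xz to the remainder.
  leading term x: no divisor's leading term divides it; move 30/49x to the remainder.
  leading term z²: no divisor's leading term divides it; move z² to the remainder.
  leading term 1: no divisor's leading term divides it; move -5/7 to the remainder.
  remainder 25/49xz² - 69/49xz + 30/49x + z² - 5/7 ≠ 0; add h_3 = 25/49xz² - 69/49xz + 30/49x + z² - 5/7 to the basis.

The other S-polynomials (S(f_1,h_3), S(f_2,h_3)) all reduce to 0 modulo the current basis, so we have a Gröbner basis.
Inter-reduce: drop elements whose leading term is divisible by another's, tail-reduce, and make monic.
Reduced Gröbner basis: {xz² - 69/25xz + 6/5x + 49/25z² - 7/5, y - 5/7z + 5/7}.
Label its elements g_1 = xz² - 69/25xz + 6/5x + 49/25z² - 7/5, g_2 = y - 5/7z + 5/7.

Reduce p = 4y² - 100/49z² + 200/49z - 100/49 modulo G:
  leading term y²: subtract (4y)·g_2 from 4y² - 100/49z² + 200/49z - 100/49 → 20/7yz - 20/7y - 100/49z² + 200/49z - 100/49
  leading term yz: subtract (20/7z)·g_2 from 20/7yz - 20/7y - 100/49z² + 200/49z - 100/49 → -20/7y + 100/49z - 100/49
  leading term y: subtract (-20/7)·g_2 from -20/7y + 100/49z - 100/49 → 0
  normal form = 0.
Since the normal form is 0, p ∈ I.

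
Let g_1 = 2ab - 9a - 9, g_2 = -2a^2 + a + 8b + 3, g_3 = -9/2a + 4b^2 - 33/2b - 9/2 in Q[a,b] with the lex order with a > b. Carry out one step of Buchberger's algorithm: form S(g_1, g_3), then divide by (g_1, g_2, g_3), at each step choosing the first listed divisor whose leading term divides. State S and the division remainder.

S(g_1, g_3) = -9/2a + 8/9b^3 - 11/3b^2 - b - 9/2; remainder on division = 8/9b^3 - 23/3b^2 + 31/2b.

lcm(LM(g_1), LM(g_3)) = ab.
S = (lcm/LT(g_1))·g_1 − (lcm/LT(g_3))·g_3 = -9/2a + 8/9b^3 - 11/3b^2 - b - 9/2.
Reduce S modulo (g_1, g_2, g_3) in that order:
  leading term a: subtract (1)·g_3 from -9/2a + 8/9b^3 - 11/3b^2 - b - 9/2 → 8/9b^3 - 23/3b^2 + 31/2b
  leading term b^3: no divisor's leading term divides it; move 8/9b^3 to the remainder.
  leading term b^2: no divisor's leading term divides it; move -23/3b^2 to the remainder.
  leading term b: no divisor's leading term divides it; move 31/2b to the remainder.
The remainder 8/9b^3 - 23/3b^2 + 31/2b is nonzero, so it would be added as the next basis element.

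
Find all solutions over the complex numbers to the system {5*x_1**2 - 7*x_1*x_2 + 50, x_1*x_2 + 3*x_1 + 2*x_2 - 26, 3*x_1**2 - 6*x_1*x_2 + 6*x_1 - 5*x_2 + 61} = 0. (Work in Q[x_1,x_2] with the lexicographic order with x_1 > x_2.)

Compute a lex Gröbner basis by Buchberger's algorithm.
f_1 = 5*x_1**2 - 7*x_1*x_2 + 50, LT = x_1**2.
f_2 = x_1*x_2 + 3*x_1 + 2*x_2 - 26, LT = x_1*x_2.
f_3 = 3*x_1**2 - 6*x_1*x_2 + 6*x_1 - 5*x_2 + 61, LT = x_1**2.

S(f_1,f_2): lcm = x_1**2*x_2. S = -3*x_1**2 - 7/5*x_1*x_2**2 - 2*x_1*x_2 + 26*x_1 + 10*x_2.
  reduce S modulo (f_1, f_2, f_3):
  remainder 32*x_1 + 14/5*x_2**2 - 112/5*x_2 - 22 ≠ 0; add h_4 = 32*x_1 + 14/5*x_2**2 - 112/5*x_2 - 22 to the basis.

S(f_1,f_3): lcm = x_1**2. S = 3/5*x_1*x_2 - 2*x_1 + 5/3*x_2 - 31/3.
  reduce S modulo (f_1, f_2, f_3, h_4):
  remainder 133/400*x_2**2 - 329/150*x_2 + 637/240 ≠ 0; add h_5 = 133/400*x_2**2 - 329/150*x_2 + 637/240 to the basis.

S(f_2,f_3): lcm = x_1**2*x_2. S = 3*x_1**2 + 2*x_1*x_2**2 - 26*x_1 + 5/3*x_2**2 - 61/3*x_2.
  reduce S modulo (f_1, f_2, f_3, h_4, h_5):
  remainder 2966/171*x_2 - 14830/171 ≠ 0; add h_6 = 2966/171*x_2 - 14830/171 to the basis.

The other S-polynomials (S(f_1,h_4), S(f_2,h_4), S(f_3,h_4), S(f_1,h_5), S(f_2,h_5), S(f_3,h_5), S(h_4,h_5), S(f_1,h_6), S(f_2,h_6), S(f_3,h_6), S(h_4,h_6), S(h_5,h_6)) all reduce to 0 modulo the current basis, so we have a Gröbner basis.
Inter-reduce: drop elements whose leading term is divisible by another's, tail-reduce, and make monic.
Reduced Gröbner basis: {x_1 - 2, x_2 - 5}.

From the last basis element, x_2 - 5 = 0, so x_2 takes values in {5}. Each choice, substituted upward through the basis, yields the corresponding point(s) of the solution set.
  x_2 = 5: the earlier basis element becomes x_1 - 2 = 0, giving x_1 = 2 — point (2, 5).

{(2, 5)}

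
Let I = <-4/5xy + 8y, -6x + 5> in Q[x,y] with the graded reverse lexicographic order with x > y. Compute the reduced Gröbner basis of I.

G = {x - 5/6, y}

f_1 = -4/5xy + 8y, LT = xy.
f_2 = -6x + 5, LT = x.

S(f_1,f_2): lcm = xy. S = -55/6y.
  leading term y: no divisor's leading term divides it; move -55/6y to the remainder.
  remainder -55/6y ≠ 0; add g_3 = -55/6y to the basis.

S(f_1,g_3): lcm = xy. S = -10y.
  leading term y: subtract (12/11)·g_3 from -10y → 0
  remainder 0.

S(f_2,g_3): leading monomials are coprime, so the S-polynomial reduces to 0 (Buchberger's first criterion).
Every S-polynomial of the final basis reduces to 0, so we have a Gröbner basis.
Inter-reduce: drop elements whose leading term is divisible by another's, tail-reduce, and make monic.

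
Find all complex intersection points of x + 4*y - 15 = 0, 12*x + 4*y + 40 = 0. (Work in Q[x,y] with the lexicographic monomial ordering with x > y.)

{(-5, 5)}

Compute a lex Gröbner basis by Buchberger's algorithm.
f_1 = x + 4*y - 15, LT = x.
f_2 = 12*x + 4*y + 40, LT = x.

S(f_1,f_2): lcm = x. S = 11/3*y - 55/3.
  leading term y: no divisor's leading term divides it; move 11/3*y to the remainder.
  leading term 1: no divisor's leading term divides it; move -55/3 to the remainder.
  remainder 11/3*y - 55/3 ≠ 0; add h_3 = 11/3*y - 55/3 to the basis.

The other S-polynomials (S(f_1,h_3), S(f_2,h_3)) all reduce to 0 modulo the current basis, so we have a Gröbner basis.
Inter-reduce: drop elements whose leading term is divisible by another's, tail-reduce, and make monic.
Reduced Gröbner basis: {x + 5, y - 5}.

Since the basis is lex-ordered, y - 5 is univariate in y. Its roots are {5}. Back-substituting each root into the other basis elements fixes the other coordinates.
  y = 5: the earlier basis element becomes x + 5 = 0, giving x = -5 — point (-5, 5).
Each listed point satisfies every original equation (direct substitution).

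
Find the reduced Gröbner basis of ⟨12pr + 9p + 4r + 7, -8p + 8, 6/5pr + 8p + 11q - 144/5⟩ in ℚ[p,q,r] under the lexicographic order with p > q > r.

G = {p - 1, q - 2, r + 1}

f_1 = 12pr + 9p + 4r + 7, LT = pr.
f_2 = -8p + 8, LT = p.
f_3 = 6/5pr + 8p + 11q - 144/5, LT = pr.

S(f_1,f_2): lcm = pr. S = ¾p + 4/3r + 7/12.
  leading term p: subtract (-3/32)·f_2 from ¾p + 4/3r + 7/12 → 4/3r + 4/3
  leading term r: no divisor's leading term divides it; move 4/3r to the remainder.
  leading term 1: no divisor's leading term divides it; move 4/3 to the remainder.
  remainder 4/3r + 4/3 ≠ 0; add g_4 = 4/3r + 4/3 to the basis.

S(f_1,f_3): lcm = pr. S = -71/12p - 55/6q + ⅓r + 295/12.
  leading term p: subtract (71/96)·f_2 from -71/12p - 55/6q + ⅓r + 295/12 → -55/6q + ⅓r + 56/3
  leading term q: no divisor's leading term divides it; move -55/6q to the remainder.
  leading term r: subtract (¼)·g_4 from ⅓r + 56/3 → 55/3
  leading term 1: no divisor's leading term divides it; move 55/3 to the remainder.
  remainder -55/6q + 55/3 ≠ 0; add g_5 = -55/6q + 55/3 to the basis.

The other S-polynomials (S(f_2,f_3), S(f_1,g_4), S(f_2,g_4), S(f_3,g_4), S(f_1,g_5), S(f_2,g_5), S(f_3,g_5), S(g_4,g_5)) all reduce to 0 modulo the current basis, so we have a Gröbner basis.
Inter-reduce: drop elements whose leading term is divisible by another's, tail-reduce, and make monic.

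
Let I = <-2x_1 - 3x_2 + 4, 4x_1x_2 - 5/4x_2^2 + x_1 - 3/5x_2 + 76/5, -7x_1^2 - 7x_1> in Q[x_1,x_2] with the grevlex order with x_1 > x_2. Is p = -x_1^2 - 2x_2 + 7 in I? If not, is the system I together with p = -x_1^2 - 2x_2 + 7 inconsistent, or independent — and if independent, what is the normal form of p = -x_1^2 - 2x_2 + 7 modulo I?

First compute the reduced Gröbner basis of I by Buchberger's algorithm.
f_1 = -2x_1 - 3x_2 + 4, LT = x_1.
f_2 = 4x_1x_2 - 5/4x_2^2 + x_1 - 3/5x_2 + 76/5, LT = x_1x_2.
f_3 = -7x_1^2 - 7x_1, LT = x_1^2.

S(f_1,f_2): lcm = x_1x_2. S = 29/16x_2^2 - 1/4x_1 - 37/20x_2 - 19/5.
  leading term x_2^2: no divisor's leading term divides it; move 29/16x_2^2 to the remainder.
  leading term x_1: subtract (1/8)·f_1 from -1/4x_1 - 37/20x_2 - 19/5 → -59/40x_2 - 43/10
  leading term x_2: no divisor's leading term divides it; move -59/40x_2 to the remainder.
  leading term 1: no divisor's leading term divides it; move -43/10 to the remainder.
  remainder 29/16x_2^2 - 59/40x_2 - 43/10 ≠ 0; add h_4 = 29/16x_2^2 - 59/40x_2 - 43/10 to the basis.

S(f_1,f_3): lcm = x_1^2. S = 3/2x_1x_2 - 3x_1.
  leading term x_1x_2: subtract (-3/4x_2)·f_1 from 3/2x_1x_2 - 3x_1 → -9/4x_2^2 - 3x_1 + 3x_2
  leading term x_2^2: subtract (-36/29)·h_4 from -9/4x_2^2 - 3x_1 + 3x_2 → -3x_1 + 339/290x_2 - 774/145
  leading term x_1: subtract (3/2)·f_1 from -3x_1 + 339/290x_2 - 774/145 → 822/145x_2 - 1644/145
  leading term x_2: no divisor's leading term divides it; move 822/145x_2 to the remainder.
  leading term 1: no divisor's leading term divides it; move -1644/145 to the remainder.
  remainder 822/145x_2 - 1644/145 ≠ 0; add h_5 = 822/145x_2 - 1644/145 to the basis.

The other S-polynomials (S(f_2,f_3), S(f_1,h_4), S(f_2,h_4), S(f_3,h_4), S(f_1,h_5), S(f_2,h_5), S(f_3,h_5), S(h_4,h_5)) all reduce to 0 modulo the current basis, so we have a Gröbner basis.
Inter-reduce: drop elements whose leading term is divisible by another's, tail-reduce, and make monic.
Reduced Gröbner basis: {x_1 + 1, x_2 - 2}.
Label its elements g_1 = x_1 + 1, g_2 = x_2 - 2.

Reduce p = -x_1^2 - 2x_2 + 7 modulo G:
  leading term x_1^2: subtract (-x_1)·g_1 from -x_1^2 - 2x_2 + 7 → x_1 - 2x_2 + 7
  leading term x_1: subtract (1)·g_1 from x_1 - 2x_2 + 7 → -2x_2 + 6
  leading term x_2: subtract (-2)·g_2 from -2x_2 + 6 → 2
  leading term 1: no divisor's leading term divides it; move 2 to the remainder.
  normal form = 2.
The normal form is nonzero, so p ∉ I. Since p minus its normal form lies in I, I + (p) = I + (r) where r = 2; decide whether this ideal is the whole ring.
Here r = 2 is a nonzero constant, hence a unit: 1 ∈ I + (p), the Gröbner basis of I + (p) is {1}, and the enlarged system has no common solution — adjoining p is inconsistent.

Adjoining -x_1^2 - 2x_2 + 7 makes the ideal the whole ring: the system is inconsistent.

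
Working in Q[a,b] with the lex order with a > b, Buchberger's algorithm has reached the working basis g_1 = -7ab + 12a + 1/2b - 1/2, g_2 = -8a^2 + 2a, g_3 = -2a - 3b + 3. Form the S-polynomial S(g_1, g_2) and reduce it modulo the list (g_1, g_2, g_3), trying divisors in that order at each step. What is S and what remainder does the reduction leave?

S(g_1, g_2) = -12/7a^2 + 5/28ab + 1/14a; remainder on division = 5/56b - 5/56.

lcm(LM(g_1), LM(g_2)) = a^2b.
S = (lcm/LT(g_1))·g_1 − (lcm/LT(g_2))·g_2 = -12/7a^2 + 5/28ab + 1/14a.
Reduce S modulo (g_1, g_2, g_3) in that order:
  leading term a^2: subtract (3/14)·g_2 from -12/7a^2 + 5/28ab + 1/14a → 5/28ab - 5/14a
  leading term ab: subtract (-5/196)·g_1 from 5/28ab - 5/14a → -5/98a + 5/392b - 5/392
  leading term a: subtract (5/196)·g_3 from -5/98a + 5/392b - 5/392 → 5/56b - 5/56
  leading term b: no divisor's leading term divides it; move 5/56b to the remainder.
  leading term 1: no divisor's leading term divides it; move -5/56 to the remainder.
The remainder 5/56b - 5/56 is nonzero, so it would be added as the next basis element.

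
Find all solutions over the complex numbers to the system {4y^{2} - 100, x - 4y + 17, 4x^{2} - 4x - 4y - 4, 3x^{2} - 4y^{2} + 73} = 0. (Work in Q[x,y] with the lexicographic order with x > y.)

Compute a lex Gröbner basis by Buchberger's algorithm.
f_1 = 4y^{2} - 100, LT = y^{2}.
f_2 = x - 4y + 17, LT = x.
f_3 = 4x^{2} - 4x - 4y - 4, LT = x^{2}.
f_4 = 3x^{2} - 4y^{2} + 73, LT = x^{2}.

S(f_2,f_3): lcm = x^{2}. S = -4xy + 18x + y + 1.
  leading term xy: subtract (-4y)·f_2 from -4xy + 18x + y + 1 → 18x - 16y^{2} + 69y + 1
  leading term x: subtract (18)·f_2 from 18x - 16y^{2} + 69y + 1 → -16y^{2} + 141y - 305
  leading term y^{2}: subtract (-4)·f_1 from -16y^{2} + 141y - 305 → 141y - 705
  leading term y: no divisor's leading term divides it; move 141y to the remainder.
  leading term 1: no divisor's leading term divides it; move -705 to the remainder.
  remainder 141y - 705 ≠ 0; add h_5 = 141y - 705 to the basis.

The other S-polynomials (S(f_1,f_2), S(f_1,f_3), S(f_1,f_4), S(f_2,f_4), S(f_3,f_4), S(f_1,h_5), S(f_2,h_5), S(f_3,h_5), S(f_4,h_5)) all reduce to 0 modulo the current basis, so we have a Gröbner basis.
Inter-reduce: drop elements whose leading term is divisible by another's, tail-reduce, and make monic.
Reduced Gröbner basis: {x - 3, y - 5}.

The lex basis is triangular: the last element involves only y. Solving y - 5 = 0 gives y ∈ {5}; substituting each value into the earlier elements determines the remaining variables.
  y = 5: the earlier basis element becomes x - 3 = 0, giving x = 3 — point (3, 5).

{(3, 5)}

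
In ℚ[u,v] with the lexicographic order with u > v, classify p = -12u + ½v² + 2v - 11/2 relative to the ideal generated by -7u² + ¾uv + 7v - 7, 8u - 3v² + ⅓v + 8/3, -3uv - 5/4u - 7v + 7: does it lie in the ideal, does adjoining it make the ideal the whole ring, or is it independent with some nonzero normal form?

First compute the reduced Gröbner basis of I by Buchberger's algorithm.
f_1 = -7u² + ¾uv + 7v - 7, LT = u².
f_2 = 8u - 3v² + ⅓v + 8/3, LT = u.
f_3 = -3uv - 5/4u - 7v + 7, LT = uv.

S(f_1,f_2): lcm = u². S = ⅜uv² - 25/168uv - ⅓u - v + 1.
  reduce S modulo (f_1, f_2, f_3):
  remainder 9/64v⁴ - 1/14v³ - 983/4032v² - 59/63v + 10/9 ≠ 0; add h_4 = 9/64v⁴ - 1/14v³ - 983/4032v² - 59/63v + 10/9 to the basis.

S(f_1,f_3): lcm = u²v. S = -5/12u² - 3/28uv² - 7/3uv + 7/3u - v² + v.
  reduce S modulo (f_1, f_2, f_3, h_4):
  remainder -5693/6272v³ - 3379/56448v² + 7135/7056v - 11/252 ≠ 0; add h_5 = -5693/6272v³ - 3379/56448v² + 7135/7056v - 11/252 to the basis.

S(f_2,f_3): lcm = uv. S = -5/12u - ⅜v³ + 1/24v² - 2v + 7/3.
  reduce S modulo (f_1, f_2, f_3, h_4, h_5):
  remainder -16369/182176v² - 3935663/1639584v + 510373/204948 ≠ 0; add h_6 = -16369/182176v² - 3935663/1639584v + 510373/204948 to the basis.

S(f_3,h_4): lcm = uv⁴. S = 233/252uv³ + 983/567uv² + 3776/567uv - 640/81u + 7/3v⁴ - 7/3v³.
  reduce S modulo (f_1, f_2, f_3, h_4, h_5, h_6):
  remainder -2950264423/35799003v + 2950264423/35799003 ≠ 0; add h_7 = -2950264423/35799003v + 2950264423/35799003 to the basis.

The other S-polynomials (S(f_1,h_4), S(f_2,h_4), S(f_1,h_5), S(f_2,h_5), S(f_3,h_5), S(h_4,h_5), S(f_1,h_6), S(f_2,h_6), S(f_3,h_6), S(h_4,h_6), S(h_5,h_6), S(f_1,h_7), S(f_2,h_7), S(f_3,h_7), S(h_4,h_7), S(h_5,h_7), S(h_6,h_7)) all reduce to 0 modulo the current basis, so we have a Gröbner basis.
Inter-reduce: drop elements whose leading term is divisible by another's, tail-reduce, and make monic.
Reduced Gröbner basis: {u, v - 1}.
Label its elements g_1 = u, g_2 = v - 1.

Reduce p = -12u + ½v² + 2v - 11/2 modulo G:
  leading term u: subtract (-12)·g_1 from -12u + ½v² + 2v - 11/2 → ½v² + 2v - 11/2
  leading term v²: subtract (½v)·g_2 from ½v² + 2v - 11/2 → 5/2v - 11/2
  leading term v: subtract (5/2)·g_2 from 5/2v - 11/2 → -3
  leading term 1: no divisor's leading term divides it; move -3 to the remainder.
  normal form = -3.
The normal form is nonzero, so p ∉ I. Since p minus its normal form lies in I, I + (p) = I + (r) where r = -3; decide whether this ideal is the whole ring.
Here r = -3 is a nonzero constant, hence a unit: 1 ∈ I + (p), the Gröbner basis of I + (p) is {1}, and the enlarged system has no common solution — adjoining p is inconsistent.

Adjoining -12u + ½v² + 2v - 11/2 makes the ideal the whole ring: the system is inconsistent.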